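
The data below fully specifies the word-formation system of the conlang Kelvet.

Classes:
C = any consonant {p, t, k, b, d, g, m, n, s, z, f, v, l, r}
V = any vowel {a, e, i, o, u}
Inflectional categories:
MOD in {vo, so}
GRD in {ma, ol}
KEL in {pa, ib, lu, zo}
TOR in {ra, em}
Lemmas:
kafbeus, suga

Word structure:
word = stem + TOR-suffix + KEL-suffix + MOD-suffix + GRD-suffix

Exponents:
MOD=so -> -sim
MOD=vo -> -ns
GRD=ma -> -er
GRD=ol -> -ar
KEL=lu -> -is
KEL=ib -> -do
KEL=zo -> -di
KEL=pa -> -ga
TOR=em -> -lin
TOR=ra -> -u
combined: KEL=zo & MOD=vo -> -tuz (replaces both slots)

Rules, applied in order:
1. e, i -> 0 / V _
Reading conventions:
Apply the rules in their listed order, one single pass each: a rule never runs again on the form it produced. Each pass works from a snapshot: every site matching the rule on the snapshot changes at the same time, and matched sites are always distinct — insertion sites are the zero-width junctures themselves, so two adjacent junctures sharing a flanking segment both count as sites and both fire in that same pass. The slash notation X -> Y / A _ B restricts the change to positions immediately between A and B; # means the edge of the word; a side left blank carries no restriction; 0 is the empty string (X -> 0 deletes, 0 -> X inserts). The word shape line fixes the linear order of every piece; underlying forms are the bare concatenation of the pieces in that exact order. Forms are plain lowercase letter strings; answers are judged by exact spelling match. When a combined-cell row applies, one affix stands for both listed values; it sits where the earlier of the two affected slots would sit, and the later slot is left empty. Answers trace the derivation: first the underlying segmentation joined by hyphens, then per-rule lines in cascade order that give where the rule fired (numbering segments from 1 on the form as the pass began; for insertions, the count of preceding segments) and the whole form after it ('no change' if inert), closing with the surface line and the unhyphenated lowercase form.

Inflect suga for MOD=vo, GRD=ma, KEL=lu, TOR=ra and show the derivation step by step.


underlying: suga-u-is-ns-er
1. e, i -> 0 / V _: fires at position(s) 6: sugausnser
surface: sugausnser


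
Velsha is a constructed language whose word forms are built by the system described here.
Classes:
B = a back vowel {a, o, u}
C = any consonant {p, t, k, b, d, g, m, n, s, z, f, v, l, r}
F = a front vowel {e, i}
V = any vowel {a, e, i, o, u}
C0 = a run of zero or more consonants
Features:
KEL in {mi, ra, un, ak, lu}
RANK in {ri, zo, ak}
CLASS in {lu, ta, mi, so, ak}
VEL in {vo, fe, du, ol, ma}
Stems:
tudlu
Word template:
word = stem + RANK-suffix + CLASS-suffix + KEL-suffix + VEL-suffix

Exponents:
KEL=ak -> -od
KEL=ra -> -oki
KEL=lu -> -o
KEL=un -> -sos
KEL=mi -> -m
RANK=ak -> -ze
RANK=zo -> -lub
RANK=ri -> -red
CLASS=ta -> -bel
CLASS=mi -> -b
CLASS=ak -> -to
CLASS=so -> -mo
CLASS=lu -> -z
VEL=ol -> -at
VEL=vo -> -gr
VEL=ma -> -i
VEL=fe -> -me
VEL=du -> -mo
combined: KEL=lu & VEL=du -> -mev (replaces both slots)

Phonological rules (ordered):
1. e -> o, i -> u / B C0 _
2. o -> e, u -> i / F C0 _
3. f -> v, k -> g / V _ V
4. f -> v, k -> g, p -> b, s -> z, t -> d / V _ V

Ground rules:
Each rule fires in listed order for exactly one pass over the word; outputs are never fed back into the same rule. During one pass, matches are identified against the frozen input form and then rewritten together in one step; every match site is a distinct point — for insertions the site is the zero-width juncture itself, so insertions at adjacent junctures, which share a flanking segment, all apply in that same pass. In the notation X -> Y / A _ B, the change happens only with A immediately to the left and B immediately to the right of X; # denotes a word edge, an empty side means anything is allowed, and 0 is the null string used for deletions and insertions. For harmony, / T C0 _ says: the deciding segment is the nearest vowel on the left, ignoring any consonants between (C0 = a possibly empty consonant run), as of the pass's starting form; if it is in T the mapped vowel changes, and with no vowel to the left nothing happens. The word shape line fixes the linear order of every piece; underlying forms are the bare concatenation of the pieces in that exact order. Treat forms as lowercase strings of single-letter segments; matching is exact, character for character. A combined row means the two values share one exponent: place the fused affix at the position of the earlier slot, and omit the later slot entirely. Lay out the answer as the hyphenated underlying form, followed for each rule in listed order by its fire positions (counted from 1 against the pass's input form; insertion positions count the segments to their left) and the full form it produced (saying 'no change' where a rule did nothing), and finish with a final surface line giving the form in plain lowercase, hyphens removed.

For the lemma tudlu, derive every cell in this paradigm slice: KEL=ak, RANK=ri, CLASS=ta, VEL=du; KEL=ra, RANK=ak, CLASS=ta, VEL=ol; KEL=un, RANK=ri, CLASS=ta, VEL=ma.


cell KEL=ak, RANK=ri, CLASS=ta, VEL=du:
underlying: tudlu-red-bel-od-mo
1. e -> o, i -> u / B C0 _: fires at position(s) 7: tudlurodbelodmo
2. o -> e, u -> i / F C0 _: fires at position(s) 12: tudlurodbeledmo
3. f -> v, k -> g / V _ V: no change
4. f -> v, k -> g, p -> b, s -> z, t -> d / V _ V: no change
surface: tudlurodbeledmo

cell KEL=ra, RANK=ak, CLASS=ta, VEL=ol:
underlying: tudlu-ze-bel-oki-at
1. e -> o, i -> u / B C0 _: fires at position(s) 7, 13: tudluzobelokuat
2. o -> e, u -> i / F C0 _: fires at position(s) 11: tudluzobelekuat
3. f -> v, k -> g / V _ V: fires at position(s) 12: tudluzobeleguat
4. f -> v, k -> g, p -> b, s -> z, t -> d / V _ V: no change
surface: tudluzobeleguat

cell KEL=un, RANK=ri, CLASS=ta, VEL=ma:
underlying: tudlu-red-bel-sos-i
1. e -> o, i -> u / B C0 _: fires at position(s) 7, 15: tudlurodbelsosu
2. o -> e, u -> i / F C0 _: fires at position(s) 13: tudlurodbelsesu
3. f -> v, k -> g / V _ V: no change
4. f -> v, k -> g, p -> b, s -> z, t -> d / V _ V: fires at position(s) 14: tudlurodbelsezu
surface: tudlurodbelsezu


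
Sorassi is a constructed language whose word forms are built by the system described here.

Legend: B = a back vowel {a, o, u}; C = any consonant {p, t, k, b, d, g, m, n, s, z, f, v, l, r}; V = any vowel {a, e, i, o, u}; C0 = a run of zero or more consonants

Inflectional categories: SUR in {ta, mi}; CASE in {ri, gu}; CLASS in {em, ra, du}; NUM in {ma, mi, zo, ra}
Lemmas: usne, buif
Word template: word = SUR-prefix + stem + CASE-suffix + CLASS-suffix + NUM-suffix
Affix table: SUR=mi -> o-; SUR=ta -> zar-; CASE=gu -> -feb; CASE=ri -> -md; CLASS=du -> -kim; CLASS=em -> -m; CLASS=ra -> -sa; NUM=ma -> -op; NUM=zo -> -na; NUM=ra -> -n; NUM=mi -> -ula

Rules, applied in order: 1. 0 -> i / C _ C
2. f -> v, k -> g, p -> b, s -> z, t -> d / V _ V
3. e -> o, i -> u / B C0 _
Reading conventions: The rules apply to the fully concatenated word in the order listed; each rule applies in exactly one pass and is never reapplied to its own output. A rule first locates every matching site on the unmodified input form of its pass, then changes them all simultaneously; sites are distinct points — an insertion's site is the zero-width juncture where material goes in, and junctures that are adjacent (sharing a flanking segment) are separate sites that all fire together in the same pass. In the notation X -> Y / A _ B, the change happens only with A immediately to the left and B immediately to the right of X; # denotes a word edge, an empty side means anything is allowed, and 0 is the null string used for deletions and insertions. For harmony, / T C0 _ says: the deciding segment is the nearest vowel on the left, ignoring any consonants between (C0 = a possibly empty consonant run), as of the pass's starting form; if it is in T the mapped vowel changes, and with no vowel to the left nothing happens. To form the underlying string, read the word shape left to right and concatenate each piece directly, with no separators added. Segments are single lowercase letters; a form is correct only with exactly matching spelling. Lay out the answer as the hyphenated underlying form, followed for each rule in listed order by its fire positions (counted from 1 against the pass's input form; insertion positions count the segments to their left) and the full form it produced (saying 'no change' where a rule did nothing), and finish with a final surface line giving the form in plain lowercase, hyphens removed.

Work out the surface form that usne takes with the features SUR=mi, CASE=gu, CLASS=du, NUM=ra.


underlying: o-usne-feb-kim-n
1. 0 -> i / C _ C: inserts after position(s) 3, 8, 11: ousinefebikimin
2. f -> v, k -> g, p -> b, s -> z, t -> d / V _ V: fires at position(s) 3, 7, 11: ouzinevebigimin
3. e -> o, i -> u / B C0 _: fires at position(s) 4: ouzunevebigimin
surface: ouzunevebigimin


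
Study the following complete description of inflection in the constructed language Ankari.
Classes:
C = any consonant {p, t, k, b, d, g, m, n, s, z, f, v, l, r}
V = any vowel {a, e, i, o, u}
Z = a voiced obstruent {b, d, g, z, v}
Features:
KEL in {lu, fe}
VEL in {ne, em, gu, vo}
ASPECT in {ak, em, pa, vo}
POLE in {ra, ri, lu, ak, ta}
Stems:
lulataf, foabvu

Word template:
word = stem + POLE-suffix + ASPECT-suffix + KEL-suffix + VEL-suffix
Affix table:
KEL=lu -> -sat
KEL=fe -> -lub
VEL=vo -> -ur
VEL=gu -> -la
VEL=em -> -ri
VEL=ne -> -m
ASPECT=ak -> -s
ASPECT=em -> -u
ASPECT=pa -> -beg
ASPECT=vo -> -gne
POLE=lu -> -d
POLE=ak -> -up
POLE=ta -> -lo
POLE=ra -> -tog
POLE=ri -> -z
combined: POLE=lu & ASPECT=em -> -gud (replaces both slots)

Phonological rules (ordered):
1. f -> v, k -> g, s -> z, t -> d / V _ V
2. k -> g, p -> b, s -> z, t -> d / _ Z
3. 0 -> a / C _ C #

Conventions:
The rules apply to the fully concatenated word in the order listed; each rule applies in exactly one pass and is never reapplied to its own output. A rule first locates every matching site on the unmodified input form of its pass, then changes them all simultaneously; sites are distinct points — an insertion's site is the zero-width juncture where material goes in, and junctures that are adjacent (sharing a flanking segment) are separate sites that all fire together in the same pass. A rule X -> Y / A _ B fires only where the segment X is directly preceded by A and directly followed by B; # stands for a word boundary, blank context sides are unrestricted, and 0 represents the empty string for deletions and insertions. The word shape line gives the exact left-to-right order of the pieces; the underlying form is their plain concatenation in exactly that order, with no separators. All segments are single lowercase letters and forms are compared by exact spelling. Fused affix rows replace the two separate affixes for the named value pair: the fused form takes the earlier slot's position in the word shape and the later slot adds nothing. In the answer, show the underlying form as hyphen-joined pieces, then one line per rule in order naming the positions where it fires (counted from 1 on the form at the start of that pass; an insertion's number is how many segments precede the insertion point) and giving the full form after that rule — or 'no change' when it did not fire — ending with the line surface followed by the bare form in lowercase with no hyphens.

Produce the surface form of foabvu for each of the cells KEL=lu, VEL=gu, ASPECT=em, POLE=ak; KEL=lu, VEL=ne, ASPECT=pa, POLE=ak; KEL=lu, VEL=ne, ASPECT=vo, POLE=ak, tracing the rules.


cell KEL=lu, VEL=gu, ASPECT=em, POLE=ak:
underlying: foabvu-up-u-sat-la
1. f -> v, k -> g, s -> z, t -> d / V _ V: fires at position(s) 10: foabvuupuzatla
2. k -> g, p -> b, s -> z, t -> d / _ Z: no change
3. 0 -> a / C _ C #: no change
surface: foabvuupuzatla

cell KEL=lu, VEL=ne, ASPECT=pa, POLE=ak:
underlying: foabvu-up-beg-sat-m
1. f -> v, k -> g, s -> z, t -> d / V _ V: no change
2. k -> g, p -> b, s -> z, t -> d / _ Z: fires at position(s) 8: foabvuubbegsatm
3. 0 -> a / C _ C #: inserts after position(s) 14: foabvuubbegsatam
surface: foabvuubbegsatam

cell KEL=lu, VEL=ne, ASPECT=vo, POLE=ak:
underlying: foabvu-up-gne-sat-m
1. f -> v, k -> g, s -> z, t -> d / V _ V: fires at position(s) 12: foabvuupgnezatm
2. k -> g, p -> b, s -> z, t -> d / _ Z: fires at position(s) 8: foabvuubgnezatm
3. 0 -> a / C _ C #: inserts after position(s) 14: foabvuubgnezatam
surface: foabvuubgnezatam


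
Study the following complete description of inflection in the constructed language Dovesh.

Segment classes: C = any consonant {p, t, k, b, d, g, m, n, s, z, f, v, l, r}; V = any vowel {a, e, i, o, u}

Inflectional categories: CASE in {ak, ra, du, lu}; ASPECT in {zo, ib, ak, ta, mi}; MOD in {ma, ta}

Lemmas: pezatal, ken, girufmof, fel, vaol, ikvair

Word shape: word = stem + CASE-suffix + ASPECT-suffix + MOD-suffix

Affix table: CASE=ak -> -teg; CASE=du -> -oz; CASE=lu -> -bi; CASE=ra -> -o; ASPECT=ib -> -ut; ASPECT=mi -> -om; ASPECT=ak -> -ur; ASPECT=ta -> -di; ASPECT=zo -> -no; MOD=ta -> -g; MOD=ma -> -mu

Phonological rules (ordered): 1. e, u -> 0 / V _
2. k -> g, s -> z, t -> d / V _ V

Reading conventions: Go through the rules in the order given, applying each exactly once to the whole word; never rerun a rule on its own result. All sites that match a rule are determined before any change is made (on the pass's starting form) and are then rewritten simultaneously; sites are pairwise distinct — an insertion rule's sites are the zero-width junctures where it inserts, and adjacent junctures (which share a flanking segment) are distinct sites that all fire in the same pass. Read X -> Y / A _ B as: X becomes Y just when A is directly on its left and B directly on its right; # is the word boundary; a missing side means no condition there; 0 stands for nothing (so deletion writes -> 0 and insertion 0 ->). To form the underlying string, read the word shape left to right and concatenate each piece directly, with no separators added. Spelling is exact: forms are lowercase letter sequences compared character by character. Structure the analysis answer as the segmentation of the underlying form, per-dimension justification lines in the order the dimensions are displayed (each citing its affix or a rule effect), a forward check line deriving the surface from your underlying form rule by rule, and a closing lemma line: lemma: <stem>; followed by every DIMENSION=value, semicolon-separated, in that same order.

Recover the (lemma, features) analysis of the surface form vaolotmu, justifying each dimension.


underlying: vaol-o-ut-mu
CASE=ra - signalled by the affix -o
ASPECT=ib - signalled by the affix -ut
MOD=ma - signalled by the affix -mu
check: vaoloutmu -> vaolotmu -> vaolotmu
lemma: vaol; CASE=ra; ASPECT=ib; MOD=ma


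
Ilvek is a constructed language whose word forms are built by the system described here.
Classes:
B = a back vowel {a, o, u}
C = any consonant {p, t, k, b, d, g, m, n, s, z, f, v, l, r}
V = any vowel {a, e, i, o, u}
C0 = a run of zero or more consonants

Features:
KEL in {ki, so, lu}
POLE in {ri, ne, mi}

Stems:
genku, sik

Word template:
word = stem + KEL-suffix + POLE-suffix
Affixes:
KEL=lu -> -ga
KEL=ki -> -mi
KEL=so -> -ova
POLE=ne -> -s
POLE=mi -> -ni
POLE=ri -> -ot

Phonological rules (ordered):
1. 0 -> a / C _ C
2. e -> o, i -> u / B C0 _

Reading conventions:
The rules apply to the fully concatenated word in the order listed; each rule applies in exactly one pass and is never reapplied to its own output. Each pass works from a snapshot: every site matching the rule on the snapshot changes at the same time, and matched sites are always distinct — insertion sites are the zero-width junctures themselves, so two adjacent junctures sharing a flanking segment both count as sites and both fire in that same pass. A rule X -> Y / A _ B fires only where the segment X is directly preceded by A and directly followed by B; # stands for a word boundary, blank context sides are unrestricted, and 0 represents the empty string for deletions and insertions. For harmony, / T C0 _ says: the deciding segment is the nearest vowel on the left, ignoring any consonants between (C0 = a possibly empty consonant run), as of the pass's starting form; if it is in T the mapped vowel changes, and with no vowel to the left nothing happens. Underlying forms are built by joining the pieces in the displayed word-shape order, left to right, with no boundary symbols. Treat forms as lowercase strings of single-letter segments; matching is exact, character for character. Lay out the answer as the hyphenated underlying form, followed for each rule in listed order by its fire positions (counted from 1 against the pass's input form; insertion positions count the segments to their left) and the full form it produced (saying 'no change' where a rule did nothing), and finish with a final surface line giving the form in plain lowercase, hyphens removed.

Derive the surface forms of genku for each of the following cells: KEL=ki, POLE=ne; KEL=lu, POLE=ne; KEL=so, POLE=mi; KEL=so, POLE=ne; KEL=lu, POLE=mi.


cell KEL=ki, POLE=ne:
underlying: genku-mi-s
1. 0 -> a / C _ C: inserts after position(s) 3: genakumis
2. e -> o, i -> u / B C0 _: fires at position(s) 8: genakumus
surface: genakumus

cell KEL=lu, POLE=ne:
underlying: genku-ga-s
1. 0 -> a / C _ C: inserts after position(s) 3: genakugas
2. e -> o, i -> u / B C0 _: no change
surface: genakugas

cell KEL=so, POLE=mi:
underlying: genku-ova-ni
1. 0 -> a / C _ C: inserts after position(s) 3: genakuovani
2. e -> o, i -> u / B C0 _: fires at position(s) 11: genakuovanu
surface: genakuovanu

cell KEL=so, POLE=ne:
underlying: genku-ova-s
1. 0 -> a / C _ C: inserts after position(s) 3: genakuovas
2. e -> o, i -> u / B C0 _: no change
surface: genakuovas

cell KEL=lu, POLE=mi:
underlying: genku-ga-ni
1. 0 -> a / C _ C: inserts after position(s) 3: genakugani
2. e -> o, i -> u / B C0 _: fires at position(s) 10: genakuganu
surface: genakuganu


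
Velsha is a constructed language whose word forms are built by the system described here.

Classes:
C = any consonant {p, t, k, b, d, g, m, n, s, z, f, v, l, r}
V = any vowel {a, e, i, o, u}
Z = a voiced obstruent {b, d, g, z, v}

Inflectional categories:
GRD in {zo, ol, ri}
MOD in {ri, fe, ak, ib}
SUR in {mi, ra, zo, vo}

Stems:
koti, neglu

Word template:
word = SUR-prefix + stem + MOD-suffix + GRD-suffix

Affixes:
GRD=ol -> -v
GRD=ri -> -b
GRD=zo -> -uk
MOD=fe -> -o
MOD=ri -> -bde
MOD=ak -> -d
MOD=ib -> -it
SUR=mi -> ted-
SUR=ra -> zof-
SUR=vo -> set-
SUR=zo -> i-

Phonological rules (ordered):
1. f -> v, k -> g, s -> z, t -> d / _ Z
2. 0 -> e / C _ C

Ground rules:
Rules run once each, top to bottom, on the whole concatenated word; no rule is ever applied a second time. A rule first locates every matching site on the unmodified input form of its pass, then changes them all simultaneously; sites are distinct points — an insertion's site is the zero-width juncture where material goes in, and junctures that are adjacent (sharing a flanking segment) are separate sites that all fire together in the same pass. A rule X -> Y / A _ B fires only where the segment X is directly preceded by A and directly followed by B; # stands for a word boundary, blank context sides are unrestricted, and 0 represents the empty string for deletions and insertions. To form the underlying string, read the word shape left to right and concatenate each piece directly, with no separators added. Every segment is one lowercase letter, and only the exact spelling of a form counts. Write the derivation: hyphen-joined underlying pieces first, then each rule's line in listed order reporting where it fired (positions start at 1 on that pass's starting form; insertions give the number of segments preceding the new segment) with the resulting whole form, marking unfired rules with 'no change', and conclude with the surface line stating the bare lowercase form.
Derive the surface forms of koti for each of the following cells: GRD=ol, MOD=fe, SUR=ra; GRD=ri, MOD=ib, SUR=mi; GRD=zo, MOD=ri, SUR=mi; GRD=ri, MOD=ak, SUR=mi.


cell GRD=ol, MOD=fe, SUR=ra:
underlying: zof-koti-o-v
1. f -> v, k -> g, s -> z, t -> d / _ Z: no change
2. 0 -> e / C _ C: inserts after position(s) 3: zofekotiov
surface: zofekotiov

cell GRD=ri, MOD=ib, SUR=mi:
underlying: ted-koti-it-b
1. f -> v, k -> g, s -> z, t -> d / _ Z: fires at position(s) 9: tedkotiidb
2. 0 -> e / C _ C: inserts after position(s) 3, 9: tedekotiideb
surface: tedekotiideb

cell GRD=zo, MOD=ri, SUR=mi:
underlying: ted-koti-bde-uk
1. f -> v, k -> g, s -> z, t -> d / _ Z: no change
2. 0 -> e / C _ C: inserts after position(s) 3, 8: tedekotibedeuk
surface: tedekotibedeuk

cell GRD=ri, MOD=ak, SUR=mi:
underlying: ted-koti-d-b
1. f -> v, k -> g, s -> z, t -> d / _ Z: no change
2. 0 -> e / C _ C: inserts after position(s) 3, 8: tedekotideb
surface: tedekotideb


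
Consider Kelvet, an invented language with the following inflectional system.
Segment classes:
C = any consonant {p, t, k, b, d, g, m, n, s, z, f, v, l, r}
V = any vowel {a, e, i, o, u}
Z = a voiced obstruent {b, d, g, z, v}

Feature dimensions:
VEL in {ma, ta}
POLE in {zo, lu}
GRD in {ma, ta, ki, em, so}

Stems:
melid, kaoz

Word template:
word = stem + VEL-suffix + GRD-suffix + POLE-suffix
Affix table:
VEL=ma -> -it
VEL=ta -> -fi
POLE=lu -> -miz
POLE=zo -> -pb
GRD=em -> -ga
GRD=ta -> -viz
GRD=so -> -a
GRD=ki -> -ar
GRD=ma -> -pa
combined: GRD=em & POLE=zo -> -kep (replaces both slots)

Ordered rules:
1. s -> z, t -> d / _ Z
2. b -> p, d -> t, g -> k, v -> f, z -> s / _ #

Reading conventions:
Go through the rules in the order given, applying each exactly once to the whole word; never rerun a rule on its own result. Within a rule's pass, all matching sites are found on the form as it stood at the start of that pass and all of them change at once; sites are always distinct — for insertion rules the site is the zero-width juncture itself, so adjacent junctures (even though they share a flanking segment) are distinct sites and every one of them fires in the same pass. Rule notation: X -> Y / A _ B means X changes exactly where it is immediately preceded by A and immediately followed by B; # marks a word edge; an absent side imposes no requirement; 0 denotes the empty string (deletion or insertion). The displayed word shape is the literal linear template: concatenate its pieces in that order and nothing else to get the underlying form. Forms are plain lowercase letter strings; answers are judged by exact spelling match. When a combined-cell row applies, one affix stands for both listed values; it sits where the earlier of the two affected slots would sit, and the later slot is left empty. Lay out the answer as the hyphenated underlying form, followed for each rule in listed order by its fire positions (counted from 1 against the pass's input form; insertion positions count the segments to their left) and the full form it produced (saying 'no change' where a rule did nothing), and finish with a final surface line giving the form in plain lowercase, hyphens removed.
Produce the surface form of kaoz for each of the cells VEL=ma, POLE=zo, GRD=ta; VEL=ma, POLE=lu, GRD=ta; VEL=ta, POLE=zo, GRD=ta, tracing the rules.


cell VEL=ma, POLE=zo, GRD=ta:
underlying: kaoz-it-viz-pb
1. s -> z, t -> d / _ Z: fires at position(s) 6: kaozidvizpb
2. b -> p, d -> t, g -> k, v -> f, z -> s / _ #: fires at position(s) 11: kaozidvizpp
surface: kaozidvizpp

cell VEL=ma, POLE=lu, GRD=ta:
underlying: kaoz-it-viz-miz
1. s -> z, t -> d / _ Z: fires at position(s) 6: kaozidvizmiz
2. b -> p, d -> t, g -> k, v -> f, z -> s / _ #: fires at position(s) 12: kaozidvizmis
surface: kaozidvizmis

cell VEL=ta, POLE=zo, GRD=ta:
underlying: kaoz-fi-viz-pb
1. s -> z, t -> d / _ Z: no change
2. b -> p, d -> t, g -> k, v -> f, z -> s / _ #: fires at position(s) 11: kaozfivizpp
surface: kaozfivizpp


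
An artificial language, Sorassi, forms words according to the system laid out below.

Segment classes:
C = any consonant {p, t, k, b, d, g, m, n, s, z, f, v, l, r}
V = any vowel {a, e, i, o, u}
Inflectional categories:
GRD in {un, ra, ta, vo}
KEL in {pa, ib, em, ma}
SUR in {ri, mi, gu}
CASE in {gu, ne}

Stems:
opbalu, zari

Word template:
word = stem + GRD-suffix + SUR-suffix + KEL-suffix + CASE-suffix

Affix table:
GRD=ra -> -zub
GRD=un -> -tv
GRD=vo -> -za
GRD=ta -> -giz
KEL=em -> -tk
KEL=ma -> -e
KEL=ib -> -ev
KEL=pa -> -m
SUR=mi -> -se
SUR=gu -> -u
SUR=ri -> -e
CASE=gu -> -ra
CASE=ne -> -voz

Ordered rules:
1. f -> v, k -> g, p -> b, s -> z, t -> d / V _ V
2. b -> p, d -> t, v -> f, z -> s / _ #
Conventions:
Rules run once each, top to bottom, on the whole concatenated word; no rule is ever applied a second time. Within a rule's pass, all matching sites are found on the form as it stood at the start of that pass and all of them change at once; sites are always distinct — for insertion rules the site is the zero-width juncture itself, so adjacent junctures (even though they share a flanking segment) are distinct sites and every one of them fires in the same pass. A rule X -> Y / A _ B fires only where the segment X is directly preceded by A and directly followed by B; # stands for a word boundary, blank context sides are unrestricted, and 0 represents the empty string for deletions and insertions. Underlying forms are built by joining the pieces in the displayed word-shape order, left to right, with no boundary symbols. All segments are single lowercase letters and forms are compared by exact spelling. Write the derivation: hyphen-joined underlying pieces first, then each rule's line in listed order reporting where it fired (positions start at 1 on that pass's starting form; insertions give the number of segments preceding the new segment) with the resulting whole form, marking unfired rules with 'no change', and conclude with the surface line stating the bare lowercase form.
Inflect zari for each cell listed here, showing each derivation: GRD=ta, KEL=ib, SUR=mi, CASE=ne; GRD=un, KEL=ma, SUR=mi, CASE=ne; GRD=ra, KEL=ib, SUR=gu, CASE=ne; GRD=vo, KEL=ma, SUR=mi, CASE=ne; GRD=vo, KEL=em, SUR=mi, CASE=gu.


cell GRD=ta, KEL=ib, SUR=mi, CASE=ne:
underlying: zari-giz-se-ev-voz
1. f -> v, k -> g, p -> b, s -> z, t -> d / V _ V: no change
2. b -> p, d -> t, v -> f, z -> s / _ #: fires at position(s) 14: zarigizseevvos
surface: zarigizseevvos

cell GRD=un, KEL=ma, SUR=mi, CASE=ne:
underlying: zari-tv-se-e-voz
1. f -> v, k -> g, p -> b, s -> z, t -> d / V _ V: no change
2. b -> p, d -> t, v -> f, z -> s / _ #: fires at position(s) 12: zaritvseevos
surface: zaritvseevos

cell GRD=ra, KEL=ib, SUR=gu, CASE=ne:
underlying: zari-zub-u-ev-voz
1. f -> v, k -> g, p -> b, s -> z, t -> d / V _ V: no change
2. b -> p, d -> t, v -> f, z -> s / _ #: fires at position(s) 13: zarizubuevvos
surface: zarizubuevvos

cell GRD=vo, KEL=ma, SUR=mi, CASE=ne:
underlying: zari-za-se-e-voz
1. f -> v, k -> g, p -> b, s -> z, t -> d / V _ V: fires at position(s) 7: zarizazeevoz
2. b -> p, d -> t, v -> f, z -> s / _ #: fires at position(s) 12: zarizazeevos
surface: zarizazeevos

cell GRD=vo, KEL=em, SUR=mi, CASE=gu:
underlying: zari-za-se-tk-ra
1. f -> v, k -> g, p -> b, s -> z, t -> d / V _ V: fires at position(s) 7: zarizazetkra
2. b -> p, d -> t, v -> f, z -> s / _ #: no change
surface: zarizazetkra


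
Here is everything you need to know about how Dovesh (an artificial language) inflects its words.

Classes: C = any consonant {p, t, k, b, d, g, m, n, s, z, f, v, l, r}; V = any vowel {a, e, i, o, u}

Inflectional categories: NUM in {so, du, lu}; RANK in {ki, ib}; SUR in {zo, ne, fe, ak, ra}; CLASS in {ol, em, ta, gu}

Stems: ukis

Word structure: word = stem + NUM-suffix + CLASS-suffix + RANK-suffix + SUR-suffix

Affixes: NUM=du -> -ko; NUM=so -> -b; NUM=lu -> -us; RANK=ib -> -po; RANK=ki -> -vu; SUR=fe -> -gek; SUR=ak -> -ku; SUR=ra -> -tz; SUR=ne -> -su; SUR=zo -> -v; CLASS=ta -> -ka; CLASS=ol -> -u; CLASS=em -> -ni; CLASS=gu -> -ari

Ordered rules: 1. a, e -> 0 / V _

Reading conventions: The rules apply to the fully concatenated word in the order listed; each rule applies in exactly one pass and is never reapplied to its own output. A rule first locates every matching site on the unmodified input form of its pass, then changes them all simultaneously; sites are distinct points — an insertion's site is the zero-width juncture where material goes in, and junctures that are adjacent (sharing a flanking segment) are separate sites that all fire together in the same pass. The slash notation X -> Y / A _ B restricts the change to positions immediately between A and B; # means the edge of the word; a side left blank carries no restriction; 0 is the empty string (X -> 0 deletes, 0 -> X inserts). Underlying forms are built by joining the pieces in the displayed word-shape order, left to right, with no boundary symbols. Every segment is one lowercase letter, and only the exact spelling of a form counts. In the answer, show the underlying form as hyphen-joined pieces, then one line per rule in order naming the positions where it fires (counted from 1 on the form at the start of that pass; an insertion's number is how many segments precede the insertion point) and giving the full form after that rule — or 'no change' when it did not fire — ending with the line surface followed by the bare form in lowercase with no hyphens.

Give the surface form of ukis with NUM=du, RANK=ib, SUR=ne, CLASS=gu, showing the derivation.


underlying: ukis-ko-ari-po-su
1. a, e -> 0 / V _: fires at position(s) 7: ukiskoriposu
surface: ukiskoriposu


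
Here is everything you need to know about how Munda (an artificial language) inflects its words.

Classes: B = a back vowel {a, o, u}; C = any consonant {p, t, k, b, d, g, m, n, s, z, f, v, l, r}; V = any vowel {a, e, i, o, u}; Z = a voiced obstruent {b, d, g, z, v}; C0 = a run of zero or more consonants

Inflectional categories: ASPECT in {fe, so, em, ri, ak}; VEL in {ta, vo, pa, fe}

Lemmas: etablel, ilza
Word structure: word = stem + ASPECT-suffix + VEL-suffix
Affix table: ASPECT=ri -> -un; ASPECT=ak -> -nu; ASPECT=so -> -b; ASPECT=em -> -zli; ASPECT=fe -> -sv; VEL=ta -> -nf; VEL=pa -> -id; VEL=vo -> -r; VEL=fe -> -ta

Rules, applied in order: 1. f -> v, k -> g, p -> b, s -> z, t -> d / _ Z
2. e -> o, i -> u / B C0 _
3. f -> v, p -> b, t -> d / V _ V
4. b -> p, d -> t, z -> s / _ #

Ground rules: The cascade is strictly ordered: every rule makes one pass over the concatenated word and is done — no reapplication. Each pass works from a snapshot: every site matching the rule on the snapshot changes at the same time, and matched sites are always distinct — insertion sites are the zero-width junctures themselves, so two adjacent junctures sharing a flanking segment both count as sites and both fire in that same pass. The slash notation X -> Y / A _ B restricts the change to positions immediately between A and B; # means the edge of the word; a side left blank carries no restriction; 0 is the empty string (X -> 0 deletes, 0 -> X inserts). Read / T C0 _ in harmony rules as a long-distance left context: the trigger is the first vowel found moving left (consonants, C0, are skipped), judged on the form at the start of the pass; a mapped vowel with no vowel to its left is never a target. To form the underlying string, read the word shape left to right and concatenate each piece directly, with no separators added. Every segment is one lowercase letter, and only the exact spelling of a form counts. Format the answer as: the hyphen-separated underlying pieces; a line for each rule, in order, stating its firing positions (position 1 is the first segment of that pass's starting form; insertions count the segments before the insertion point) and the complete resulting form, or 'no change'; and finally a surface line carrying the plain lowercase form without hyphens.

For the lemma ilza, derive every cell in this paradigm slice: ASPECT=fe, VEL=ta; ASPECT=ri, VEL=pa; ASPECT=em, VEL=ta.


cell ASPECT=fe, VEL=ta:
underlying: ilza-sv-nf
1. f -> v, k -> g, p -> b, s -> z, t -> d / _ Z: fires at position(s) 5: ilzazvnf
2. e -> o, i -> u / B C0 _: no change
3. f -> v, p -> b, t -> d / V _ V: no change
4. b -> p, d -> t, z -> s / _ #: no change
surface: ilzazvnf

cell ASPECT=ri, VEL=pa:
underlying: ilza-un-id
1. f -> v, k -> g, p -> b, s -> z, t -> d / _ Z: no change
2. e -> o, i -> u / B C0 _: fires at position(s) 7: ilzaunud
3. f -> v, p -> b, t -> d / V _ V: no change
4. b -> p, d -> t, z -> s / _ #: fires at position(s) 8: ilzaunut
surface: ilzaunut

cell ASPECT=em, VEL=ta:
underlying: ilza-zli-nf
1. f -> v, k -> g, p -> b, s -> z, t -> d / _ Z: no change
2. e -> o, i -> u / B C0 _: fires at position(s) 7: ilzazlunf
3. f -> v, p -> b, t -> d / V _ V: no change
4. b -> p, d -> t, z -> s / _ #: no change
surface: ilzazlunf


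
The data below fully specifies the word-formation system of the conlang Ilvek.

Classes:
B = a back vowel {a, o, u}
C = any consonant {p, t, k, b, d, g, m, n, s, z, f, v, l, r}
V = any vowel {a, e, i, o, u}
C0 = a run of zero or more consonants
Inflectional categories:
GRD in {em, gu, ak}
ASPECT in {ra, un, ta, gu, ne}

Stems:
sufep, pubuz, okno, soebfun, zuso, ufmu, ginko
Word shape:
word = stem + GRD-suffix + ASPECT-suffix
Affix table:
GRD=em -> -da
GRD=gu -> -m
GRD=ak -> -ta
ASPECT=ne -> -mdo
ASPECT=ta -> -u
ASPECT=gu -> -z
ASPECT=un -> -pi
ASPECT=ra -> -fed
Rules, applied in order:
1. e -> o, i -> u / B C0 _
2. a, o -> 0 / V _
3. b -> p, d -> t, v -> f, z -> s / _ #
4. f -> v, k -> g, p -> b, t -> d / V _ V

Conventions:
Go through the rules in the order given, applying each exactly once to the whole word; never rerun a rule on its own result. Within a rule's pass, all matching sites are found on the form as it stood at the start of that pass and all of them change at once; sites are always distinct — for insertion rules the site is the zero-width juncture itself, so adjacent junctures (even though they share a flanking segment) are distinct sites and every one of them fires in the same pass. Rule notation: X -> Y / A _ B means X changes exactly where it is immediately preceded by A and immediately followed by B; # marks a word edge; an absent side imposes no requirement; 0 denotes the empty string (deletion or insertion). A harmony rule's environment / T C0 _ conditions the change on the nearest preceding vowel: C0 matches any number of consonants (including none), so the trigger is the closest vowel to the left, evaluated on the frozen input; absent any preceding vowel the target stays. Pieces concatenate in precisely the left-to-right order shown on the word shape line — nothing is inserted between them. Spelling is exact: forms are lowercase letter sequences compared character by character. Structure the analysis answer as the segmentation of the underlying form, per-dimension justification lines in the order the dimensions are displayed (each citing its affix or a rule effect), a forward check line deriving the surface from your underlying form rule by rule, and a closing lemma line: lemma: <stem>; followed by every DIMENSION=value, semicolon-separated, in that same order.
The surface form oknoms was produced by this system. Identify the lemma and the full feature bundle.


underlying: okno-m-z
GRD=gu - signalled by the affix -m
ASPECT=gu - signalled by the affix -z
check: oknomz -> oknomz -> oknomz -> oknoms -> oknoms
lemma: okno; GRD=gu; ASPECT=gu


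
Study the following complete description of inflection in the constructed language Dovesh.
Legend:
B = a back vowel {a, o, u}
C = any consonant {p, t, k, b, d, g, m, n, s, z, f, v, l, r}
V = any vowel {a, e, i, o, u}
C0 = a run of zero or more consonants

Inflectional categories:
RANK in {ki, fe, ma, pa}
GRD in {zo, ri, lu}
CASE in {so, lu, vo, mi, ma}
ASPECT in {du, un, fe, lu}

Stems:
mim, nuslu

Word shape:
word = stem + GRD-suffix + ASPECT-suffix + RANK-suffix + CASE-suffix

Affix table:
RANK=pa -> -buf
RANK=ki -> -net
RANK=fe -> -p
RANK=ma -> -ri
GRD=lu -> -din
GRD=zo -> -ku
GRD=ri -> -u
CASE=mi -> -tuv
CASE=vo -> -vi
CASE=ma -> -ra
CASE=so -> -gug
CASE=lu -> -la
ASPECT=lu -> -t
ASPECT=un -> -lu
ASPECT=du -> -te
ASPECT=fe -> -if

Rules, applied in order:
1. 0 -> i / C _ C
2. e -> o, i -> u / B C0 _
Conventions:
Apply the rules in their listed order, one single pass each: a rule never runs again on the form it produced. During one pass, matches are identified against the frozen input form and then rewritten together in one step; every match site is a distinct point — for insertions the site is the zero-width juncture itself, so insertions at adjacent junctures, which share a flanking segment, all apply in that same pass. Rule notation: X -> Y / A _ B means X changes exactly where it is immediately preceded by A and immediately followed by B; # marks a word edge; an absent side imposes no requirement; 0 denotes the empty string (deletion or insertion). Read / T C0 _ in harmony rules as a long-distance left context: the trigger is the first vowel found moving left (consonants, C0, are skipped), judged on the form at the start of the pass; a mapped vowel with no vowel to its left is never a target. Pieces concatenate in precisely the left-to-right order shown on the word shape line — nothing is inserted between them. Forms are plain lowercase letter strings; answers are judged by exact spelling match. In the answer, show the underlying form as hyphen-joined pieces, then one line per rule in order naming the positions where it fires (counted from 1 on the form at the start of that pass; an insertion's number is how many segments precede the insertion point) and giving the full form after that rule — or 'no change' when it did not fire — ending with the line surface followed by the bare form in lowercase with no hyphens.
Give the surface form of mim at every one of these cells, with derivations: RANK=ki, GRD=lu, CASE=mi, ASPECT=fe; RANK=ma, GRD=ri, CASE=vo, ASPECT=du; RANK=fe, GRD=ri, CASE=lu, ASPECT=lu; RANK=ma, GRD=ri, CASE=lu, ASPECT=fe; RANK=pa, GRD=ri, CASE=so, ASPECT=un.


cell RANK=ki, GRD=lu, CASE=mi, ASPECT=fe:
underlying: mim-din-if-net-tuv
1. 0 -> i / C _ C: inserts after position(s) 3, 8, 11: mimidinifinetituv
2. e -> o, i -> u / B C0 _: no change
surface: mimidinifinetituv

cell RANK=ma, GRD=ri, CASE=vo, ASPECT=du:
underlying: mim-u-te-ri-vi
1. 0 -> i / C _ C: no change
2. e -> o, i -> u / B C0 _: fires at position(s) 6: mimutorivi
surface: mimutorivi

cell RANK=fe, GRD=ri, CASE=lu, ASPECT=lu:
underlying: mim-u-t-p-la
1. 0 -> i / C _ C: inserts after position(s) 5, 6: mimutipila
2. e -> o, i -> u / B C0 _: fires at position(s) 6: mimutupila
surface: mimutupila

cell RANK=ma, GRD=ri, CASE=lu, ASPECT=fe:
underlying: mim-u-if-ri-la
1. 0 -> i / C _ C: inserts after position(s) 6: mimuifirila
2. e -> o, i -> u / B C0 _: fires at position(s) 5: mimuufirila
surface: mimuufirila

cell RANK=pa, GRD=ri, CASE=so, ASPECT=un:
underlying: mim-u-lu-buf-gug
1. 0 -> i / C _ C: inserts after position(s) 9: mimulubufigug
2. e -> o, i -> u / B C0 _: fires at position(s) 10: mimulubufugug
surface: mimulubufugug


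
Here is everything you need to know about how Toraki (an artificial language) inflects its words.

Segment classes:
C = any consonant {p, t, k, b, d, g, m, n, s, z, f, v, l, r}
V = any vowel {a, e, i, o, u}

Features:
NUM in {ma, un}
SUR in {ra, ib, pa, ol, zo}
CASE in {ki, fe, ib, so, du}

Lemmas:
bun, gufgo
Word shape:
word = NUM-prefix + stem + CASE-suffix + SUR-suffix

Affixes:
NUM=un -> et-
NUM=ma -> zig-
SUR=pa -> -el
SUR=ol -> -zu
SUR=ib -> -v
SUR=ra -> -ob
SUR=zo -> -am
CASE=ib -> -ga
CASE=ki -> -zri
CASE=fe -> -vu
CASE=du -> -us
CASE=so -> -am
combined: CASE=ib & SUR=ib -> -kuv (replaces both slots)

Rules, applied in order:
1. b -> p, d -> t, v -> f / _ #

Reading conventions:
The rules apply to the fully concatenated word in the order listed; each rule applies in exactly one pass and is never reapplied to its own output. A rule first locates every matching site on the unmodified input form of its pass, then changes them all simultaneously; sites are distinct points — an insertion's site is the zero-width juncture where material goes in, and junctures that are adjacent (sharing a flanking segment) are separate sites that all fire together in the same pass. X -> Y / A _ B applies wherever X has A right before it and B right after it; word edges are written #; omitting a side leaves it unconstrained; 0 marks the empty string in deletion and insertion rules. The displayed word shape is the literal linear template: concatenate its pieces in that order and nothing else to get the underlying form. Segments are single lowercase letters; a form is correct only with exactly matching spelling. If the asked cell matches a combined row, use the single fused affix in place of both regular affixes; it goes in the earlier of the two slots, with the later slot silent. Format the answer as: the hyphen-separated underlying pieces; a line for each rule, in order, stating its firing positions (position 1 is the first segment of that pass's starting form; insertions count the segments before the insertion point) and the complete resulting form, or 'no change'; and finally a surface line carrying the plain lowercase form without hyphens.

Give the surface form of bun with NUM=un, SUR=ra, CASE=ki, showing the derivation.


underlying: et-bun-zri-ob
1. b -> p, d -> t, v -> f / _ #: fires at position(s) 10: etbunzriop
surface: etbunzriop
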